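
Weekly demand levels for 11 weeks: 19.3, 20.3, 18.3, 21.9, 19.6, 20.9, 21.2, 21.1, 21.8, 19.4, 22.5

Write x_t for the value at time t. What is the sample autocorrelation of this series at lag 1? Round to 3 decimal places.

-0.364

Mean x̄ = (19.3 + 20.3 + 18.3 + 21.9 + 19.6 + 20.9 + 21.2 + 21.1 + 21.8 + 19.4 + 22.5)/11 = 20.5727
Numerator Σ_{t=1}^{10}(x_t−x̄)(x_{t+1}−x̄) = -6.1753
Denominator Σ(x_t−x̄)² = 16.9418
r_1 = -6.1753 / 16.9418 = -0.364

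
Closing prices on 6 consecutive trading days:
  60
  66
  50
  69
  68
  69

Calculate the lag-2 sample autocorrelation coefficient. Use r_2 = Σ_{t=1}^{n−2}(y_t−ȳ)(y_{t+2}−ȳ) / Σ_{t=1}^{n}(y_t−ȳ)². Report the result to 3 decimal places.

Mean ȳ = (60 + 66 + 50 + 69 + 68 + 69)/6 = 63.6667
Σ(y_t−ȳ)(y_{t+2}−ȳ) = (50.1111) + (12.4444) + (-59.2222) + (28.4444) = 31.7778
Denominator Σ(y_t−ȳ)² = 281.3333
r_2 = 31.7778 / 281.3333 = 0.113

0.113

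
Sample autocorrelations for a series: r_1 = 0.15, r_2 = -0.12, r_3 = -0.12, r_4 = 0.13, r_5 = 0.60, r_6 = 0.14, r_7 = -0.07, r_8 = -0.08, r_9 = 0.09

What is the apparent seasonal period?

5

The largest autocorrelation is r_5 = 0.60; the remaining lags stay at or below 0.15.
The dominant spike at lag 5 indicates a seasonal period of 5.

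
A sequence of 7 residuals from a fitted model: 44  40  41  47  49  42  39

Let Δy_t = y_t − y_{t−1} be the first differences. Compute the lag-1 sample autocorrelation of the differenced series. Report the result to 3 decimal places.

First differences Δy: -4, 1, 6, 2, -7, -3
Mean of differences = -0.8333
Numerator Σ(Δy_t−Δȳ)(Δy_{t+1}−Δȳ) = 21.9722
Denominator Σ(Δy_t−Δȳ)² = 110.8333
r_1(Δy) = 21.9722 / 110.8333 = 0.198

0.198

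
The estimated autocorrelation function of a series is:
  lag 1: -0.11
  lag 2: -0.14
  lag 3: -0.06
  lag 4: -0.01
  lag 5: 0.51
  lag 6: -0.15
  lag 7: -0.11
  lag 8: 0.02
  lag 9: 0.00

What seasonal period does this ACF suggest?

The largest autocorrelation is r_5 = 0.51; the remaining lags stay at or below 0.02.
The dominant spike at lag 5 indicates a seasonal period of 5.

5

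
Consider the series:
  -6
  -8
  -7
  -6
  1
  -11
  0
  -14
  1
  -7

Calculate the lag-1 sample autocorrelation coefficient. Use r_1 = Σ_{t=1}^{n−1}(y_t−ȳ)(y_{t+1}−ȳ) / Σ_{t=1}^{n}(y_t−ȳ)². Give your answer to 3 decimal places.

-0.768

Mean ȳ = (-6 − 8 − 7 − 6 + 1 − 11 + 0 − 14 + 1 − 7)/10 = -5.7000
Numerator Σ_{t=1}^{9}(y_t−ȳ)(y_{t+1}−ȳ) = -175.2900
Denominator Σ(y_t−ȳ)² = 228.1000
r_1 = -175.2900 / 228.1000 = -0.768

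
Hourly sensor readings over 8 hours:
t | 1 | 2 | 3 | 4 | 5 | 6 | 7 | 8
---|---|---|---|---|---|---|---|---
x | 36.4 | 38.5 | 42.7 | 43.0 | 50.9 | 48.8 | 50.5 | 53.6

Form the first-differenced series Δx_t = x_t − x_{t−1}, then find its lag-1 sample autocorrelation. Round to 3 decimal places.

First differences Δx: 2.1, 4.2, 0.3, 7.9, -2.1, 1.7, 3.1
Mean of differences = 2.4571
Numerator Σ(Δx_t−Δx̄)(Δx_{t+1}−Δx̄) = -37.9633
Denominator Σ(Δx_t−Δx̄)² = 59.1971
r_1(Δx) = -37.9633 / 59.1971 = -0.641

-0.641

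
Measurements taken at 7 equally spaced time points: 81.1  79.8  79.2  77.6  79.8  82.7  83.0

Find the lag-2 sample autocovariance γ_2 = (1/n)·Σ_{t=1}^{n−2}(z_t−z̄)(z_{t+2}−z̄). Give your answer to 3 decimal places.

-0.883

Mean z̄ = (81.1 + 79.8 + 79.2 + 77.6 + 79.8 + 82.7 + 83.0)/7 = 80.4571
Σ_{t=1}^{5}(z_t−z̄)(z_{t+2}−z̄) = -6.1837
γ_2 = -6.1837 / 7 = -0.883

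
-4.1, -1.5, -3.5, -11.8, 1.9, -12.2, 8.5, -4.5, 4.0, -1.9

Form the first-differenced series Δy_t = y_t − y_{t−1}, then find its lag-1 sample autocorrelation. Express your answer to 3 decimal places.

-0.870

First differences Δy: 2.6, -2.0, -8.3, 13.7, -14.1, 20.7, -13.0, 8.5, -5.9
Mean of differences = 0.2444
Numerator Σ(Δy_t−Δȳ)(Δy_{t+1}−Δȳ) = -1018.5042
Denominator Σ(Δy_t−Δȳ)² = 1170.1622
r_1(Δy) = -1018.5042 / 1170.1622 = -0.870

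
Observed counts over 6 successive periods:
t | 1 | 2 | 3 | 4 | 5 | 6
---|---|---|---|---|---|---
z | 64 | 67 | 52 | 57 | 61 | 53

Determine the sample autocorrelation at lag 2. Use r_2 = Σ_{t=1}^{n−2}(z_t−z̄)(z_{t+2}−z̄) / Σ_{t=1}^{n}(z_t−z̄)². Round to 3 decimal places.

Mean z̄ = (64 + 67 + 52 + 57 + 61 + 53)/6 = 59.0000
Σ(z_t−z̄)(z_{t+2}−z̄) = (-35.0000) + (-16.0000) + (-14.0000) + (12.0000) = -53.0000
Denominator Σ(z_t−z̄)² = 182.0000
r_2 = -53.0000 / 182.0000 = -0.291

-0.291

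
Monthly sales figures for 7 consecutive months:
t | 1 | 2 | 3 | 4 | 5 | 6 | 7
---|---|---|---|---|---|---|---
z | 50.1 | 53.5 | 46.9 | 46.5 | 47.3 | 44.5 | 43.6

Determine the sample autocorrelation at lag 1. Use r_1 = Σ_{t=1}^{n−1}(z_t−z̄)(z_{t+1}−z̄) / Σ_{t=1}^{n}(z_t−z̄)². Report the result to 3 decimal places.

0.367

Mean z̄ = (50.1 + 53.5 + 46.9 + 46.5 + 47.3 + 44.5 + 43.6)/7 = 47.4857
Numerator Σ_{t=1}^{6}(z_t−z̄)(z_{t+1}−z̄) = 25.1169
Denominator Σ(z_t−z̄)² = 68.3686
r_1 = 25.1169 / 68.3686 = 0.367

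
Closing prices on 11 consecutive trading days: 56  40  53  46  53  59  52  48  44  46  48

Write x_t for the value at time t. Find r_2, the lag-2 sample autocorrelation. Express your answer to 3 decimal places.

0.092

Mean x̄ = (56 + 40 + 53 + 46 + 53 + 59 + 52 + 48 + 44 + 46 + 48)/11 = 49.5455
Numerator Σ_{t=1}^{9}(x_t−x̄)(x_{t+2}−x̄) = 28.8595
Denominator Σ(x_t−x̄)² = 312.7273
r_2 = 28.8595 / 312.7273 = 0.092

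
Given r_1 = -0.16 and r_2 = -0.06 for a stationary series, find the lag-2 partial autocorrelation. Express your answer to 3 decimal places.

φ_{22} = (r_2 − r_1²) / (1 − r_1²)
r_1² = (-0.16)² = 0.0256
Numerator = -0.06 − 0.0256 = -0.0856; denominator = 1 − 0.0256 = 0.9744
φ_{22} = -0.0856 / 0.9744 = -0.088

-0.088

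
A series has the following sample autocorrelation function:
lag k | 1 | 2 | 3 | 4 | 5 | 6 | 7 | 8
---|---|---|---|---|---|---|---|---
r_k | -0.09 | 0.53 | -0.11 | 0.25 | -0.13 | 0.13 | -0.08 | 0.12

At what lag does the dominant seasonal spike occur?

The largest autocorrelation is r_2 = 0.53, with a weaker echo at lag 4 (0.25); the remaining lags stay at or below 0.13.
The dominant spike at lag 2 indicates a seasonal period of 2.

2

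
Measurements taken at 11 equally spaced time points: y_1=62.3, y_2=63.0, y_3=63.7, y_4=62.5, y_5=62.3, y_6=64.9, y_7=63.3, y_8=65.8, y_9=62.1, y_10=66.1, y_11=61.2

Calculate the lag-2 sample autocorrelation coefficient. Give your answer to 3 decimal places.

0.456

Mean ȳ = (62.3 + 63.0 + 63.7 + 62.5 + 62.3 + 64.9 + 63.3 + 65.8 + 62.1 + 66.1 + 61.2)/11 = 63.3818
Numerator Σ_{t=1}^{9}(y_t−ȳ)(y_{t+2}−ȳ) = 11.5439
Denominator Σ(y_t−ȳ)² = 25.3164
r_2 = 11.5439 / 25.3164 = 0.456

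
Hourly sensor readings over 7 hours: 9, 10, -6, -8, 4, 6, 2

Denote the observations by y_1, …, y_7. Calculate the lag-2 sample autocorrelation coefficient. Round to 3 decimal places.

-0.627

Mean ȳ = (9 + 10 − 6 − 8 + 4 + 6 + 2)/7 = 2.4286
Numerator Σ_{t=1}^{5}(y_t−ȳ)(y_{t+2}−ȳ) = -185.5102
Denominator Σ(y_t−ȳ)² = 295.7143
r_2 = -185.5102 / 295.7143 = -0.627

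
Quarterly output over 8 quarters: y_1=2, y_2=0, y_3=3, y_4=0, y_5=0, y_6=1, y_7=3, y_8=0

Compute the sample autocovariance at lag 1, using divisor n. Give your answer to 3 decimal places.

-0.768

Mean ȳ = (2 + 0 + 3 + 0 + 0 + 1 + 3 + 0)/8 = 1.1250
Σ_{t=1}^{7}(y_t−ȳ)(y_{t+1}−ȳ) = -6.1406
γ_1 = -6.1406 / 8 = -0.768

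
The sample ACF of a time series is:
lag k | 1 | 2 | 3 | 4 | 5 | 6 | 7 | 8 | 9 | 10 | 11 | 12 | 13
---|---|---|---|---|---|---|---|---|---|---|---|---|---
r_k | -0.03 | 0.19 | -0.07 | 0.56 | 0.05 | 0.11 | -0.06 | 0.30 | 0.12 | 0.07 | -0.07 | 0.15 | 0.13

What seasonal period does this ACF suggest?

4

The largest autocorrelation is r_4 = 0.56, with a weaker echo at lag 8 (0.30); the remaining lags stay at or below 0.19.
The dominant spike at lag 4 indicates a seasonal period of 4.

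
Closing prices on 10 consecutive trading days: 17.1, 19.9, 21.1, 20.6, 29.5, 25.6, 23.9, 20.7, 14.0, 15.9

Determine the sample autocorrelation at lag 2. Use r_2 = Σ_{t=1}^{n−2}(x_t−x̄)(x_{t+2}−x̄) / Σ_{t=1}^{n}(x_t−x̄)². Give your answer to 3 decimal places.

Mean x̄ = (17.1 + 19.9 + 21.1 + 20.6 + 29.5 + 25.6 + 23.9 + 20.7 + 14.0 + 15.9)/10 = 20.8300
Numerator Σ_{t=1}^{8}(x_t−x̄)(x_{t+2}−x̄) = 6.1202
Denominator Σ(x_t−x̄)² = 193.2210
r_2 = 6.1202 / 193.2210 = 0.032

0.032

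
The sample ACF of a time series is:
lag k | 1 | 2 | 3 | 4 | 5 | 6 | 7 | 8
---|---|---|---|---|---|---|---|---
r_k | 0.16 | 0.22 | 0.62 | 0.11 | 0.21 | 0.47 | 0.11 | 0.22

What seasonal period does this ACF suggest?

3

The largest autocorrelation is r_3 = 0.62, with a weaker echo at lag 6 (0.47); the remaining lags stay at or below 0.22.
The dominant spike at lag 3 indicates a seasonal period of 3.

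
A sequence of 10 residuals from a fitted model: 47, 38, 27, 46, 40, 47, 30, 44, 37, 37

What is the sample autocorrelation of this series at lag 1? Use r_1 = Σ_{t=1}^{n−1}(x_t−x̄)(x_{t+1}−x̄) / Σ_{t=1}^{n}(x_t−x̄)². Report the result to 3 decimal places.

-0.429

Mean x̄ = (47 + 38 + 27 + 46 + 40 + 47 + 30 + 44 + 37 + 37)/10 = 39.3000
Numerator Σ_{t=1}^{9}(x_t−x̄)(x_{t+1}−x̄) = -187.1900
Denominator Σ(x_t−x̄)² = 436.1000
r_1 = -187.1900 / 436.1000 = -0.429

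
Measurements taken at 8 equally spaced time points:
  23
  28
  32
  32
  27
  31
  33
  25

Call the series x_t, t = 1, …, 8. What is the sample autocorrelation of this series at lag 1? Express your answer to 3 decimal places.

-0.052

Mean x̄ = (23 + 28 + 32 + 32 + 27 + 31 + 33 + 25)/8 = 28.8750
Deviations from mean: -5.8750, -0.8750, 3.1250, 3.1250, -1.8750, 2.1250, 4.1250, -3.8750
Numerator Σ_{t=1}^{7}(x_t−x̄)(x_{t+1}−x̄) = -4.8906
Denominator Σ(x_t−x̄)² = 94.8750
r_1 = -4.8906 / 94.8750 = -0.052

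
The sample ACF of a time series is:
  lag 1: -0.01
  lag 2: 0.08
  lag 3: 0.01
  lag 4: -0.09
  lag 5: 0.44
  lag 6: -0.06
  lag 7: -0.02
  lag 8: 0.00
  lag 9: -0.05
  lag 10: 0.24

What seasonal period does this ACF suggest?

The largest autocorrelation is r_5 = 0.44, with a weaker echo at lag 10 (0.24); the remaining lags stay at or below 0.08.
The dominant spike at lag 5 indicates a seasonal period of 5.

5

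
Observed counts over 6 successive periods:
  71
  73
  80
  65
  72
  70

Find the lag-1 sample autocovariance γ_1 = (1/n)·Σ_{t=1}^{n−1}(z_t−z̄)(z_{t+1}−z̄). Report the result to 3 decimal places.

Mean z̄ = (71 + 73 + 80 + 65 + 72 + 70)/6 = 71.8333
Deviations: -0.8333, 1.1667, 8.1667, -6.8333, 0.1667, -1.8333
Σ_{t=1}^{5}(z_t−z̄)(z_{t+1}−z̄) = -48.6944
γ_1 = -48.6944 / 6 = -8.116

-8.116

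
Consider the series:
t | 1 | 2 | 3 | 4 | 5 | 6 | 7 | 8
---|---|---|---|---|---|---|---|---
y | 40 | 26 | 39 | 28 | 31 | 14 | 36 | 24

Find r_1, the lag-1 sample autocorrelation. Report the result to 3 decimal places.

-0.464

Mean ȳ = (40 + 26 + 39 + 28 + 31 + 14 + 36 + 24)/8 = 29.7500
Numerator Σ_{t=1}^{7}(y_t−ȳ)(y_{t+1}−ȳ) = -245.5625
Denominator Σ(y_t−ȳ)² = 529.5000
r_1 = -245.5625 / 529.5000 = -0.464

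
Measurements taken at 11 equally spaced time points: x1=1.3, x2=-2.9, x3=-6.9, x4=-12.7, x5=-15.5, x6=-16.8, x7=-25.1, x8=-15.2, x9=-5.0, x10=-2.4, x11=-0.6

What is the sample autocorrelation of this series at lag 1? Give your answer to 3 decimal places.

Mean x̄ = (1.3 − 2.9 − 6.9 − 12.7 − 15.5 − 16.8 − 25.1 − 15.2 − 5.0 − 2.4 − 0.6)/11 = -9.2545
Numerator Σ_{t=1}^{10}(x_t−x̄)(x_{t+1}−x̄) = 419.5225
Denominator Σ(x_t−x̄)² = 691.5473
r_1 = 419.5225 / 691.5473 = 0.607

0.607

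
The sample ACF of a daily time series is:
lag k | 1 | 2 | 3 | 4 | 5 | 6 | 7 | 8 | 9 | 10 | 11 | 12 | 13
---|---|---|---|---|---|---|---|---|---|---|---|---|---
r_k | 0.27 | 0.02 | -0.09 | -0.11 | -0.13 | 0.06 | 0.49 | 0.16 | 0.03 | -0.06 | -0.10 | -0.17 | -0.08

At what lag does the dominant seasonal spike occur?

The largest autocorrelation is r_7 = 0.49; the remaining lags stay at or below 0.27. The elevated value at lag 1 (0.27), dropping to 0.02 at lag 2, reflects decaying short-term dependence rather than seasonality.
The dominant spike at lag 7 indicates a seasonal period of 7.

7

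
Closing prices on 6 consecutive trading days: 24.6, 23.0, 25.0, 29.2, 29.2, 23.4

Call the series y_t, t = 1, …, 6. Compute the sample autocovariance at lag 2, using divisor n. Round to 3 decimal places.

-3.213

Mean ȳ = (24.6 + 23.0 + 25.0 + 29.2 + 29.2 + 23.4)/6 = 25.7333
Deviations: -1.1333, -2.7333, -0.7333, 3.4667, 3.4667, -2.3333
Σ_{t=1}^{4}(y_t−ȳ)(y_{t+2}−ȳ) = -19.2756
γ_2 = -19.2756 / 6 = -3.213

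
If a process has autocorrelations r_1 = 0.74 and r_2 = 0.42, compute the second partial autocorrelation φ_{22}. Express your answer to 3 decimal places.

φ_{22} = (r_2 − r_1²) / (1 − r_1²)
r_1² = (0.74)² = 0.5476
Numerator = 0.42 − 0.5476 = -0.1276; denominator = 1 − 0.5476 = 0.4524
φ_{22} = -0.1276 / 0.4524 = -0.282

-0.282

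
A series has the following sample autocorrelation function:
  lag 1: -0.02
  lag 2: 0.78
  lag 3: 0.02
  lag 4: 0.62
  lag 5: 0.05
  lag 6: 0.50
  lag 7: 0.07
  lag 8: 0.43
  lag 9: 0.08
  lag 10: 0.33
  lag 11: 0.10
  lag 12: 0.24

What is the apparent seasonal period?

2

The largest autocorrelation is r_2 = 0.78, with weaker echoes at lags 4 (0.62), 6 (0.50), 8 (0.43), 10 (0.33) and 12 (0.24); the remaining lags stay at or below 0.10.
The dominant spike at lag 2 indicates a seasonal period of 2.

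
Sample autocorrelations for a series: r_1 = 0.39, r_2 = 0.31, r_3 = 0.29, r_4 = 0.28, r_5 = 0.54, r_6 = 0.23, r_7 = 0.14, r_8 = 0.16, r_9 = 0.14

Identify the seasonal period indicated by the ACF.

The largest autocorrelation is r_5 = 0.54; the remaining lags stay at or below 0.39. The elevated value at lag 1 (0.39), dropping to 0.31 at lag 2, reflects decaying short-term dependence rather than seasonality.
The dominant spike at lag 5 indicates a seasonal period of 5.

5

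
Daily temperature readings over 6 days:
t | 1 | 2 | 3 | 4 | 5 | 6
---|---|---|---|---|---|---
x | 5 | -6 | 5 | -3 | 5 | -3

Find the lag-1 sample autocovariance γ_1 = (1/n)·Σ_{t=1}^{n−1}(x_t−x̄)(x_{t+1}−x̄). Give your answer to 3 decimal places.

-17.625

Mean x̄ = (5 − 6 + 5 − 3 + 5 − 3)/6 = 0.5000
Σ_{t=1}^{5}(x_t−x̄)(x_{t+1}−x̄) = -105.7500
γ_1 = -105.7500 / 6 = -17.625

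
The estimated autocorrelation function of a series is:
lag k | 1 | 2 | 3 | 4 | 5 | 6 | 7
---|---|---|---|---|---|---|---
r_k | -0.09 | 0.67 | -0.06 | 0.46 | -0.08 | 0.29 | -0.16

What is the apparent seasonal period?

2

The largest autocorrelation is r_2 = 0.67, with weaker echoes at lags 4 (0.46) and 6 (0.29); the remaining lags stay at or below -0.06.
The dominant spike at lag 2 indicates a seasonal period of 2.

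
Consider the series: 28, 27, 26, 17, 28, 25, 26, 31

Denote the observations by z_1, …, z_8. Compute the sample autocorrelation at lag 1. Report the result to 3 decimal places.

-0.155

Mean z̄ = (28 + 27 + 26 + 17 + 28 + 25 + 26 + 31)/8 = 26.0000
Σ(z_t−z̄)(z_{t+1}−z̄) = (2.0000) + (0.0000) + (0.0000) + (-18.0000) + (-2.0000) + (0.0000) + (0.0000) = -18.0000
Denominator Σ(z_t−z̄)² = 116.0000
r_1 = -18.0000 / 116.0000 = -0.155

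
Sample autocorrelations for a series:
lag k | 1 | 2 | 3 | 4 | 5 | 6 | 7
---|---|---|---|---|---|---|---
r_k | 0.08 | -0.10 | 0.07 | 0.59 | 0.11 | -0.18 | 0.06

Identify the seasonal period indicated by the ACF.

The largest autocorrelation is r_4 = 0.59; the remaining lags stay at or below 0.11.
The dominant spike at lag 4 indicates a seasonal period of 4.

4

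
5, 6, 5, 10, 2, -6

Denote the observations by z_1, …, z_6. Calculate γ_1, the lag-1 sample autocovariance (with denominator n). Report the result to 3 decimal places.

Mean z̄ = (5 + 6 + 5 + 10 + 2 − 6)/6 = 3.6667
Σ_{t=1}^{5}(z_t−z̄)(z_{t+1}−z̄) = 20.2222
γ_1 = 20.2222 / 6 = 3.370

3.370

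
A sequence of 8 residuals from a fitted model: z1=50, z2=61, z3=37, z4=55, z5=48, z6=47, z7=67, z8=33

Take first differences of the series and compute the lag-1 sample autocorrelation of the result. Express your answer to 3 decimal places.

-0.583

First differences Δz: 11, -24, 18, -7, -1, 20, -34
Mean of differences = -2.4286
Numerator Σ(Δz_t−Δz̄)(Δz_{t+1}−Δz̄) = -1506.3265
Denominator Σ(Δz_t−Δz̄)² = 2585.7143
r_1(Δz) = -1506.3265 / 2585.7143 = -0.583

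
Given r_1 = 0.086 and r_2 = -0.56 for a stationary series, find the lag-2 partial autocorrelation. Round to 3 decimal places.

-0.572

φ_{22} = (r_2 − r_1²) / (1 − r_1²)
r_1² = (0.086)² = 0.007396
Numerator = -0.56 − 0.0074 = -0.5674; denominator = 1 − 0.0074 = 0.9926
φ_{22} = -0.5674 / 0.9926 = -0.572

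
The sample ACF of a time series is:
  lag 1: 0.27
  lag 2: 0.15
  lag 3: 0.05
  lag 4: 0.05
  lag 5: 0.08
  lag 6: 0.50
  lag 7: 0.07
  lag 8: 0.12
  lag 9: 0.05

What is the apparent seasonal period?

6

The largest autocorrelation is r_6 = 0.50; the remaining lags stay at or below 0.27. The elevated value at lag 1 (0.27), dropping to 0.15 at lag 2, reflects decaying short-term dependence rather than seasonality.
The dominant spike at lag 6 indicates a seasonal period of 6.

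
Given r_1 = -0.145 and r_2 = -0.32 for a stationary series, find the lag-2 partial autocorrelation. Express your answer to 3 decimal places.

φ_{22} = (r_2 − r_1²) / (1 − r_1²)
r_1² = (-0.145)² = 0.021025
Numerator = -0.32 − 0.0210 = -0.3410; denominator = 1 − 0.0210 = 0.9790
φ_{22} = -0.3410 / 0.9790 = -0.348

-0.348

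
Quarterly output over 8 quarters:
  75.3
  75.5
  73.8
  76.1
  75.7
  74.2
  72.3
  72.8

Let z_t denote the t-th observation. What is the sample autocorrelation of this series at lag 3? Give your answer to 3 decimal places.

-0.199

Mean z̄ = (75.3 + 75.5 + 73.8 + 76.1 + 75.7 + 74.2 + 72.3 + 72.8)/8 = 74.4625
Numerator Σ_{t=1}^{5}(z_t−z̄)(z_{t+3}−z̄) = -2.7692
Denominator Σ(z_t−z̄)² = 13.9388
r_3 = -2.7692 / 13.9388 = -0.199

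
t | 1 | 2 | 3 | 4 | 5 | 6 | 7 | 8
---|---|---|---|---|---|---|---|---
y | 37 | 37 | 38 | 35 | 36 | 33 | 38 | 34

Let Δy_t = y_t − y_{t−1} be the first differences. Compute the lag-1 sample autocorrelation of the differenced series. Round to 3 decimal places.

-0.733

First differences Δy: 0, 1, -3, 1, -3, 5, -4
Mean of differences = -0.4286
Numerator Σ(Δy_t−Δȳ)(Δy_{t+1}−Δȳ) = -43.7551
Denominator Σ(Δy_t−Δȳ)² = 59.7143
r_1(Δy) = -43.7551 / 59.7143 = -0.733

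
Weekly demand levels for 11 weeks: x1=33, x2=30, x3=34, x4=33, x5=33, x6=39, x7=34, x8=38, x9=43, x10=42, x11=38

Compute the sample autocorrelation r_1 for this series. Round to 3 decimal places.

0.543

Mean x̄ = (33 + 30 + 34 + 33 + 33 + 39 + 34 + 38 + 43 + 42 + 38)/11 = 36.0909
Numerator Σ_{t=1}^{10}(x_t−x̄)(x_{t+1}−x̄) = 93.8099
Denominator Σ(x_t−x̄)² = 172.9091
r_1 = 93.8099 / 172.9091 = 0.543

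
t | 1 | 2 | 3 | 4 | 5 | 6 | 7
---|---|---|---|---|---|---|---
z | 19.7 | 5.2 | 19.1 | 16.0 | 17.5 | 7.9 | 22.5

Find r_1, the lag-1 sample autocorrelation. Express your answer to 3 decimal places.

-0.593

Mean z̄ = (19.7 + 5.2 + 19.1 + 16.0 + 17.5 + 7.9 + 22.5)/7 = 15.4143
Σ(z_t−z̄)(z_{t+1}−z̄) = (-43.7755) + (-37.6469) + (2.1588) + (1.2216) + (-15.6727) + (-53.2441) = -146.9588
Denominator Σ(z_t−z̄)² = 247.6486
r_1 = -146.9588 / 247.6486 = -0.593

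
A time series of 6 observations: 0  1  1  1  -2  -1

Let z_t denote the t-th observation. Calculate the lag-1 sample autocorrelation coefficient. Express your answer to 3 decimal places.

0.250

Mean z̄ = (0 + 1 + 1 + 1 − 2 − 1)/6 = 0.0000
Deviations from mean: 0.0000, 1.0000, 1.0000, 1.0000, -2.0000, -1.0000
Σ(z_t−z̄)(z_{t+1}−z̄) = (0.0000) + (1.0000) + (1.0000) + (-2.0000) + (2.0000) = 2.0000
Denominator Σ(z_t−z̄)² = 8.0000
r_1 = 2.0000 / 8.0000 = 0.250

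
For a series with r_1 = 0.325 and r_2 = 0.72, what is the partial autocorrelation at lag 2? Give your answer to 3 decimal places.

0.687

φ_{22} = (r_2 − r_1²) / (1 − r_1²)
r_1² = (0.325)² = 0.105625
Numerator = 0.72 − 0.1056 = 0.6144; denominator = 1 − 0.1056 = 0.8944
φ_{22} = 0.6144 / 0.8944 = 0.687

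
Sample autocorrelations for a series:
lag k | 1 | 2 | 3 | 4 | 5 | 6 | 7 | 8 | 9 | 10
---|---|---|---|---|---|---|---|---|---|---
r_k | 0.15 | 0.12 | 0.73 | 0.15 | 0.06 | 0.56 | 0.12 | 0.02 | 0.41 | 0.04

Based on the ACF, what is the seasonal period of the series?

3

The largest autocorrelation is r_3 = 0.73, with weaker echoes at lags 6 (0.56) and 9 (0.41); the remaining lags stay at or below 0.15.
The dominant spike at lag 3 indicates a seasonal period of 3.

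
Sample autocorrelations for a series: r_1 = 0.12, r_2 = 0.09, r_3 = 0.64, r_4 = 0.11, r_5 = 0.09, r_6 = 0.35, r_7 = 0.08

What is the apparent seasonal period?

3

The largest autocorrelation is r_3 = 0.64, with a weaker echo at lag 6 (0.35); the remaining lags stay at or below 0.12.
The dominant spike at lag 3 indicates a seasonal period of 3.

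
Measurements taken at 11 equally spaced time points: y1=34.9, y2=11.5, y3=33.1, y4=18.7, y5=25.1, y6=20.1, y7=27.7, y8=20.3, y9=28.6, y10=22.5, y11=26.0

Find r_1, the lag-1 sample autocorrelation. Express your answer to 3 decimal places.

Mean ȳ = (34.9 + 11.5 + 33.1 + 18.7 + 25.1 + 20.1 + 27.7 + 20.3 + 28.6 + 22.5 + 26.0)/11 = 24.4091
Numerator Σ_{t=1}^{10}(y_t−ȳ)(y_{t+1}−ȳ) = -360.1210
Denominator Σ(y_t−ȳ)² = 455.3291
r_1 = -360.1210 / 455.3291 = -0.791

-0.791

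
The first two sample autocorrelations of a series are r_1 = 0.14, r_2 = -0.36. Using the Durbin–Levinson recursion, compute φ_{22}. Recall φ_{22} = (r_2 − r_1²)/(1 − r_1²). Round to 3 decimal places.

φ_{22} = (r_2 − r_1²) / (1 − r_1²)
r_1² = (0.14)² = 0.0196
Numerator = -0.36 − 0.0196 = -0.3796; denominator = 1 − 0.0196 = 0.9804
φ_{22} = -0.3796 / 0.9804 = -0.387

-0.387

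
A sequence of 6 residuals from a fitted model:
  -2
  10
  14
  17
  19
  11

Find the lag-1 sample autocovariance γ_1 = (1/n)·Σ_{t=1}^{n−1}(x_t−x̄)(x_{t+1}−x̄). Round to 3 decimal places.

11.292

Mean x̄ = (-2 + 10 + 14 + 17 + 19 + 11)/6 = 11.5000
Σ_{t=1}^{5}(x_t−x̄)(x_{t+1}−x̄) = 67.7500
γ_1 = 67.7500 / 6 = 11.292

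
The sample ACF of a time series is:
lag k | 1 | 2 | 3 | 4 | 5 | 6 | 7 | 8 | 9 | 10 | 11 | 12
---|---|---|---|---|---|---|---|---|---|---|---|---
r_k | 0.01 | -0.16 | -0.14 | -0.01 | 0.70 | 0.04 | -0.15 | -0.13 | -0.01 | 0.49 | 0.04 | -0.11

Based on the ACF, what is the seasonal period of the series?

5

The largest autocorrelation is r_5 = 0.70, with a weaker echo at lag 10 (0.49); the remaining lags stay at or below 0.04.
The dominant spike at lag 5 indicates a seasonal period of 5.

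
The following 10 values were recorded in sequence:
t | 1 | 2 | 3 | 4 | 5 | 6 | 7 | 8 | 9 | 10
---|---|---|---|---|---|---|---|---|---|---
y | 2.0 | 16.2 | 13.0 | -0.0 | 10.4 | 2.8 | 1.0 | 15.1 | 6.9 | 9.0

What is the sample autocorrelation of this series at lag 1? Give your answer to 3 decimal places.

Mean ȳ = (2.0 + 16.2 + 13.0 − 0.0 + 10.4 + 2.8 + 1.0 + 15.1 + 6.9 + 9.0)/10 = 7.6400
Numerator Σ_{t=1}^{9}(y_t−ȳ)(y_{t+1}−ȳ) = -101.7156
Denominator Σ(y_t−ȳ)² = 325.3640
r_1 = -101.7156 / 325.3640 = -0.313

-0.313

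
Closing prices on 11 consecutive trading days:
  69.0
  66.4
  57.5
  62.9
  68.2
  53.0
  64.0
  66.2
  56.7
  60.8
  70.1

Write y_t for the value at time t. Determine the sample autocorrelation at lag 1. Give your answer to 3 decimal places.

Mean ȳ = (69.0 + 66.4 + 57.5 + 62.9 + 68.2 + 53.0 + 64.0 + 66.2 + 56.7 + 60.8 + 70.1)/11 = 63.1636
Numerator Σ_{t=1}^{10}(y_t−ȳ)(y_{t+1}−ȳ) = -77.1677
Denominator Σ(y_t−ȳ)² = 310.7455
r_1 = -77.1677 / 310.7455 = -0.248

-0.248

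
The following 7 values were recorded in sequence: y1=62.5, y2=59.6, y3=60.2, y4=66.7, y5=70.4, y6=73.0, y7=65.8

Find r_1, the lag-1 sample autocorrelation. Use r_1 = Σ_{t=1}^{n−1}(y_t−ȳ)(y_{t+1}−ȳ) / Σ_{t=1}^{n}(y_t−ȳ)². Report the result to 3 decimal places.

Mean ȳ = (62.5 + 59.6 + 60.2 + 66.7 + 70.4 + 73.0 + 65.8)/7 = 65.4571
Deviations from mean: -2.9571, -5.8571, -5.2571, 1.2429, 4.9429, 7.5429, 0.3429
Σ(y_t−ȳ)(y_{t+1}−ȳ) = (17.3204) + (30.7918) + (-6.5339) + (6.1433) + (37.2833) + (2.5861) = 87.5910
Denominator Σ(y_t−ȳ)² = 153.6771
r_1 = 87.5910 / 153.6771 = 0.570

0.570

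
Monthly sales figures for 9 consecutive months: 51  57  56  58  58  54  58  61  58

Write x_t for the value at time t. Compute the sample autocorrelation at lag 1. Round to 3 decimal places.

0.040

Mean x̄ = (51 + 57 + 56 + 58 + 58 + 54 + 58 + 61 + 58)/9 = 56.7778
Numerator Σ_{t=1}^{8}(x_t−x̄)(x_{t+1}−x̄) = 2.6173
Denominator Σ(x_t−x̄)² = 65.5556
r_1 = 2.6173 / 65.5556 = 0.040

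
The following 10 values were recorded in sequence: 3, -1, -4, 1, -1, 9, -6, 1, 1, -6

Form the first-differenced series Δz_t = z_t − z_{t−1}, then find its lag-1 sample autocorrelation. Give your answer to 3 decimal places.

-0.613

First differences Δz: -4, -3, 5, -2, 10, -15, 7, 0, -7
Mean of differences = -1.0000
Numerator Σ(Δz_t−Δz̄)(Δz_{t+1}−Δz̄) = -287.0000
Denominator Σ(Δz_t−Δz̄)² = 468.0000
r_1(Δz) = -287.0000 / 468.0000 = -0.613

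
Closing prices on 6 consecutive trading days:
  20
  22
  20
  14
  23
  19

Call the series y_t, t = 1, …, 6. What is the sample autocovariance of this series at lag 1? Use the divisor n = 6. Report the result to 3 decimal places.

Mean ȳ = (20 + 22 + 20 + 14 + 23 + 19)/6 = 19.6667
Σ_{t=1}^{5}(y_t−ȳ)(y_{t+1}−ȳ) = -21.4444
γ_1 = -21.4444 / 6 = -3.574

-3.574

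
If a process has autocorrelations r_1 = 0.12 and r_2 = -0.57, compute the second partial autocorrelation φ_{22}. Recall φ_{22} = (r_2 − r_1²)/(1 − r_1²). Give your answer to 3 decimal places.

-0.593

φ_{22} = (r_2 − r_1²) / (1 − r_1²)
r_1² = (0.12)² = 0.0144
Numerator = -0.57 − 0.0144 = -0.5844; denominator = 1 − 0.0144 = 0.9856
φ_{22} = -0.5844 / 0.9856 = -0.593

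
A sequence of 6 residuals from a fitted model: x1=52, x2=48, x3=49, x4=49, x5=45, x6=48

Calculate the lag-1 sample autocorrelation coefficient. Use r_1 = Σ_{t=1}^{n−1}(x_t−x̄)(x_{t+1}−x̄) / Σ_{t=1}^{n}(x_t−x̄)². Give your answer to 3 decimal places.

Mean x̄ = (52 + 48 + 49 + 49 + 45 + 48)/6 = 48.5000
Numerator Σ_{t=1}^{5}(x_t−x̄)(x_{t+1}−x̄) = -1.7500
Denominator Σ(x_t−x̄)² = 25.5000
r_1 = -1.7500 / 25.5000 = -0.069

-0.069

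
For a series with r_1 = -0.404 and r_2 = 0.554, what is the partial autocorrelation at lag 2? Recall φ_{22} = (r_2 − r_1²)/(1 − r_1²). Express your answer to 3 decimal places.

φ_{22} = (r_2 − r_1²) / (1 − r_1²)
r_1² = (-0.404)² = 0.163216
Numerator = 0.554 − 0.1632 = 0.3908; denominator = 1 − 0.1632 = 0.8368
φ_{22} = 0.3908 / 0.8368 = 0.467

0.467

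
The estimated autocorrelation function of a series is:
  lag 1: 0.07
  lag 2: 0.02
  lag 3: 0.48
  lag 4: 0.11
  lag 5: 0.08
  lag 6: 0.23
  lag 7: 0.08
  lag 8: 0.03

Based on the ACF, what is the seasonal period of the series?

3

The largest autocorrelation is r_3 = 0.48, with a weaker echo at lag 6 (0.23); the remaining lags stay at or below 0.11.
The dominant spike at lag 3 indicates a seasonal period of 3.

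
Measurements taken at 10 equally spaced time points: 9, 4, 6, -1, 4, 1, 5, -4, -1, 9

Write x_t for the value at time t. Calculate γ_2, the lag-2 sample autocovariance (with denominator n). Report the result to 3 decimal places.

-0.768

Mean x̄ = (9 + 4 + 6 − 1 + 4 + 1 + 5 − 4 − 1 + 9)/10 = 3.2000
Σ_{t=1}^{8}(x_t−x̄)(x_{t+2}−x̄) = -7.6800
γ_2 = -7.6800 / 10 = -0.768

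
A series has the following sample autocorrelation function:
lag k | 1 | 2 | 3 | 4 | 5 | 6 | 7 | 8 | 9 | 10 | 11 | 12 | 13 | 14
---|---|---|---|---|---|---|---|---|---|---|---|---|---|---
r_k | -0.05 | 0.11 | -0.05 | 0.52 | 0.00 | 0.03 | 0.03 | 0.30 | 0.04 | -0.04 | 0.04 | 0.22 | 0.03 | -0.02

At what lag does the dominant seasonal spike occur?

4

The largest autocorrelation is r_4 = 0.52, with weaker echoes at lags 8 (0.30) and 12 (0.22); the remaining lags stay at or below 0.11.
The dominant spike at lag 4 indicates a seasonal period of 4.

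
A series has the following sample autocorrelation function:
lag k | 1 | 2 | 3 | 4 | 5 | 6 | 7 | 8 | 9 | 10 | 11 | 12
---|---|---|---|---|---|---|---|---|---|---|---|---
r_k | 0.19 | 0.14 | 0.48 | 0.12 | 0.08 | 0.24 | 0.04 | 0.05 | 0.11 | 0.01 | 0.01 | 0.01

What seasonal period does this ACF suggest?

3

The largest autocorrelation is r_3 = 0.48, with a weaker echo at lag 6 (0.24); the remaining lags stay at or below 0.19.
The dominant spike at lag 3 indicates a seasonal period of 3.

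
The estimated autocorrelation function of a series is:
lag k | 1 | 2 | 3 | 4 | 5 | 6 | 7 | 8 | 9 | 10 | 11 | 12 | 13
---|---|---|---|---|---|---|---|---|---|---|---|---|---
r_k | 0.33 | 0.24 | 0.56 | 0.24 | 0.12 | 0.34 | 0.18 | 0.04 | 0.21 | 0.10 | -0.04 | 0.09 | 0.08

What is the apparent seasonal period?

The largest autocorrelation is r_3 = 0.56, with a weaker echo at lag 6 (0.34); the remaining lags stay at or below 0.33. The elevated value at lag 1 (0.33), dropping to 0.24 at lag 2, reflects decaying short-term dependence rather than seasonality.
The dominant spike at lag 3 indicates a seasonal period of 3.

3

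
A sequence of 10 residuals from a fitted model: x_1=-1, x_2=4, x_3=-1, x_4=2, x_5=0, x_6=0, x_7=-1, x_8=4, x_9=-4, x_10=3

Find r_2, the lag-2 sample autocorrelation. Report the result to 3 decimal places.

Mean x̄ = (-1 + 4 − 1 + 2 + 0 + 0 − 1 + 4 − 4 + 3)/10 = 0.6000
Numerator Σ_{t=1}^{8}(x_t−x̄)(x_{t+2}−x̄) = 21.8800
Denominator Σ(x_t−x̄)² = 60.4000
r_2 = 21.8800 / 60.4000 = 0.362

0.362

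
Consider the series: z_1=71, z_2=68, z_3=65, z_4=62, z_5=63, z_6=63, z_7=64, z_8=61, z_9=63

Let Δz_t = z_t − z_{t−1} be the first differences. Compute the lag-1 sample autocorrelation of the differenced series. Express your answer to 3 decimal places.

-0.059

First differences Δz: -3, -3, -3, 1, 0, 1, -3, 2
Mean of differences = -1.0000
Numerator Σ(Δz_t−Δz̄)(Δz_{t+1}−Δz̄) = -2.0000
Denominator Σ(Δz_t−Δz̄)² = 34.0000
r_1(Δz) = -2.0000 / 34.0000 = -0.059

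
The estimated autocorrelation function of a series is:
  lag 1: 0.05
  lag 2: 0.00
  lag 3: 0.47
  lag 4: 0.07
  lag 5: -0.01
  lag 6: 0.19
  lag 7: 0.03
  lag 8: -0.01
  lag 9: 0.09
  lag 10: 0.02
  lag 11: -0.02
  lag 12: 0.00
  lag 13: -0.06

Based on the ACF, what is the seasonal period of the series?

The largest autocorrelation is r_3 = 0.47, with a weaker echo at lag 6 (0.19); the remaining lags stay at or below 0.09.
The dominant spike at lag 3 indicates a seasonal period of 3.

3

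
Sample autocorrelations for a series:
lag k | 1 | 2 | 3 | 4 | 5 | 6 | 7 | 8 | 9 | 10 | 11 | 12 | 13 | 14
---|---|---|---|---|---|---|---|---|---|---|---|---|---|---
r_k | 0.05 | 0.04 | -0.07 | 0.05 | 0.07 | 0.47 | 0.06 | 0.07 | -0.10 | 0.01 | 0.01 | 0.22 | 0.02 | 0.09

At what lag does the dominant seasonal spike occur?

6

The largest autocorrelation is r_6 = 0.47, with a weaker echo at lag 12 (0.22); the remaining lags stay at or below 0.09.
The dominant spike at lag 6 indicates a seasonal period of 6.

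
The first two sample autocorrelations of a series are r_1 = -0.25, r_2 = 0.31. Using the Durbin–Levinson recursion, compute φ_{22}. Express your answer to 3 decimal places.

φ_{22} = (r_2 − r_1²) / (1 − r_1²)
r_1² = (-0.25)² = 0.0625
Numerator = 0.31 − 0.0625 = 0.2475; denominator = 1 − 0.0625 = 0.9375
φ_{22} = 0.2475 / 0.9375 = 0.264

0.264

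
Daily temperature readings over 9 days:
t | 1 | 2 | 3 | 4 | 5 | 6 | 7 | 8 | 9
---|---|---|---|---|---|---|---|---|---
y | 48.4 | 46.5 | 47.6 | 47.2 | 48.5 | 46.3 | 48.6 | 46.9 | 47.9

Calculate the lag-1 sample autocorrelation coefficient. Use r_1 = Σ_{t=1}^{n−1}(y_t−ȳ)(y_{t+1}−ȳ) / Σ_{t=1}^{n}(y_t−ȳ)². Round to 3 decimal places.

Mean ȳ = (48.4 + 46.5 + 47.6 + 47.2 + 48.5 + 46.3 + 48.6 + 46.9 + 47.9)/9 = 47.5444
Numerator Σ_{t=1}^{8}(y_t−ȳ)(y_{t+1}−ȳ) = -4.7120
Denominator Σ(y_t−ȳ)² = 6.0622
r_1 = -4.7120 / 6.0622 = -0.777

-0.777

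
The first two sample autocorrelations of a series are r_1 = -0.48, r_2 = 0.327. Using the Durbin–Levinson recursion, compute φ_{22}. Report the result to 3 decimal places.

φ_{22} = (r_2 − r_1²) / (1 − r_1²)
r_1² = (-0.48)² = 0.2304
Numerator = 0.327 − 0.2304 = 0.0966; denominator = 1 − 0.2304 = 0.7696
φ_{22} = 0.0966 / 0.7696 = 0.126

0.126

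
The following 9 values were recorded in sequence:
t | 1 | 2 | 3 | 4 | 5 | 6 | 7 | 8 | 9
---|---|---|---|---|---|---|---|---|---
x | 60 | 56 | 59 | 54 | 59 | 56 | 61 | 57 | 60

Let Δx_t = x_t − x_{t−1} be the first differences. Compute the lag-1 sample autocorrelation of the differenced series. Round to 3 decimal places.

First differences Δx: -4, 3, -5, 5, -3, 5, -4, 3
Mean of differences = 0.0000
Numerator Σ(Δx_t−Δx̄)(Δx_{t+1}−Δx̄) = -114.0000
Denominator Σ(Δx_t−Δx̄)² = 134.0000
r_1(Δx) = -114.0000 / 134.0000 = -0.851

-0.851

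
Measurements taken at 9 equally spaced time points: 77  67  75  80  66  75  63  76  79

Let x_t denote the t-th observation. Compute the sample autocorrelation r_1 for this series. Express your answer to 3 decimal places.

Mean x̄ = (77 + 67 + 75 + 80 + 66 + 75 + 63 + 76 + 79)/9 = 73.1111
Numerator Σ_{t=1}^{8}(x_t−x̄)(x_{t+1}−x̄) = -116.0123
Denominator Σ(x_t−x̄)² = 302.8889
r_1 = -116.0123 / 302.8889 = -0.383

-0.383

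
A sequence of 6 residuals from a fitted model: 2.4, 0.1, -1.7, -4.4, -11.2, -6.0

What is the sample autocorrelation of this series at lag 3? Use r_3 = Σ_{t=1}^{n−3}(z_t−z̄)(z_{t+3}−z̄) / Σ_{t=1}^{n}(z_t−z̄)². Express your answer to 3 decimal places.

Mean z̄ = (2.4 + 0.1 − 1.7 − 4.4 − 11.2 − 6.0)/6 = -3.4667
Σ(z_t−z̄)(z_{t+3}−z̄) = (-5.4756) + (-27.5822) + (-4.4756) = -37.5333
Denominator Σ(z_t−z̄)² = 117.3533
r_3 = -37.5333 / 117.3533 = -0.320

-0.320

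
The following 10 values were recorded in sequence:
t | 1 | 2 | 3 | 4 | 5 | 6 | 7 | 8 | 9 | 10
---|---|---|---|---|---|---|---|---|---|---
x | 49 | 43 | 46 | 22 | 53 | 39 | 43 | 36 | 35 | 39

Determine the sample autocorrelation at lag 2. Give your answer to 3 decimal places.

0.191

Mean x̄ = (49 + 43 + 46 + 22 + 53 + 39 + 43 + 36 + 35 + 39)/10 = 40.5000
Numerator Σ_{t=1}^{8}(x_t−x̄)(x_{t+2}−x̄) = 128.0000
Denominator Σ(x_t−x̄)² = 668.5000
r_2 = 128.0000 / 668.5000 = 0.191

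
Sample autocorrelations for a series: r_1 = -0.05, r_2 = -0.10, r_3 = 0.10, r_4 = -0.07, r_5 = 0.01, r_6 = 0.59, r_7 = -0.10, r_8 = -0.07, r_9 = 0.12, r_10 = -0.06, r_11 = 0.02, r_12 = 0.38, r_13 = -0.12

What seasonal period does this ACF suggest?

The largest autocorrelation is r_6 = 0.59, with a weaker echo at lag 12 (0.38); the remaining lags stay at or below 0.12.
The dominant spike at lag 6 indicates a seasonal period of 6.

6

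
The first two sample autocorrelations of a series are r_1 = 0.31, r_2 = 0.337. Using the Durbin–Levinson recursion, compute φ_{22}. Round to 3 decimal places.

φ_{22} = (r_2 − r_1²) / (1 − r_1²)
r_1² = (0.31)² = 0.0961
Numerator = 0.337 − 0.0961 = 0.2409; denominator = 1 − 0.0961 = 0.9039
φ_{22} = 0.2409 / 0.9039 = 0.267

0.267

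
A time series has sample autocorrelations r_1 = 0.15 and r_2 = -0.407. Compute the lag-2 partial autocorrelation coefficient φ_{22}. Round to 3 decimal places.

-0.439

φ_{22} = (r_2 − r_1²) / (1 − r_1²)
r_1² = (0.15)² = 0.0225
Numerator = -0.407 − 0.0225 = -0.4295; denominator = 1 − 0.0225 = 0.9775
φ_{22} = -0.4295 / 0.9775 = -0.439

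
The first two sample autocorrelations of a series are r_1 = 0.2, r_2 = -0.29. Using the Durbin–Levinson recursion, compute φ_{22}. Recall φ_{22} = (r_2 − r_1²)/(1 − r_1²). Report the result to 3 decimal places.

-0.344

φ_{22} = (r_2 − r_1²) / (1 − r_1²)
r_1² = (0.2)² = 0.04
Numerator = -0.29 − 0.0400 = -0.3300; denominator = 1 − 0.0400 = 0.9600
φ_{22} = -0.3300 / 0.9600 = -0.344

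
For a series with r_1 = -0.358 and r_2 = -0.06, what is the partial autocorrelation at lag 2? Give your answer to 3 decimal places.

φ_{22} = (r_2 − r_1²) / (1 − r_1²)
r_1² = (-0.358)² = 0.128164
Numerator = -0.06 − 0.1282 = -0.1882; denominator = 1 − 0.1282 = 0.8718
φ_{22} = -0.1882 / 0.8718 = -0.216

-0.216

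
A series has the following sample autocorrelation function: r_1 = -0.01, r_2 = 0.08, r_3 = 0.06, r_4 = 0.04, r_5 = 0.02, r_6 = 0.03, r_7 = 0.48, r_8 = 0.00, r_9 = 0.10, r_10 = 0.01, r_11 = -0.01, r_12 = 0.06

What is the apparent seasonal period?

The largest autocorrelation is r_7 = 0.48; the remaining lags stay at or below 0.10.
The dominant spike at lag 7 indicates a seasonal period of 7.

7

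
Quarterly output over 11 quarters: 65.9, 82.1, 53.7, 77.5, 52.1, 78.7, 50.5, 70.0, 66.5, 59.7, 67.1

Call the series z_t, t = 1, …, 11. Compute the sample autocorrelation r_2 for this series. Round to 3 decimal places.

Mean z̄ = (65.9 + 82.1 + 53.7 + 77.5 + 52.1 + 78.7 + 50.5 + 70.0 + 66.5 + 59.7 + 67.1)/11 = 65.8000
Numerator Σ_{t=1}^{9}(z_t−z̄)(z_{t+2}−z̄) = 734.5700
Denominator Σ(z_t−z̄)² = 1194.2200
r_2 = 734.5700 / 1194.2200 = 0.615

0.615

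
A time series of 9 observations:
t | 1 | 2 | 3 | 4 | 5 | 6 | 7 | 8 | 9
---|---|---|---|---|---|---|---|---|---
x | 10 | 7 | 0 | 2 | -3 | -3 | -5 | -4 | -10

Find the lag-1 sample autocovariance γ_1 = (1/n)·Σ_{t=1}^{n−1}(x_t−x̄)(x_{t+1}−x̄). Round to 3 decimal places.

Mean x̄ = (10 + 7 + 0 + 2 − 3 − 3 − 5 − 4 − 10)/9 = -0.6667
Σ_{t=1}^{8}(x_t−x̄)(x_{t+1}−x̄) = 143.5556
γ_1 = 143.5556 / 9 = 15.951

15.951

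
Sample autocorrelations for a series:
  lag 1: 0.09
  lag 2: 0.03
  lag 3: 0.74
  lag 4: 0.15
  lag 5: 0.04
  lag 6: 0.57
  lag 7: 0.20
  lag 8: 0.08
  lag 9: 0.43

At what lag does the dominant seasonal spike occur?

The largest autocorrelation is r_3 = 0.74, with weaker echoes at lags 6 (0.57) and 9 (0.43); the remaining lags stay at or below 0.20.
The dominant spike at lag 3 indicates a seasonal period of 3.

3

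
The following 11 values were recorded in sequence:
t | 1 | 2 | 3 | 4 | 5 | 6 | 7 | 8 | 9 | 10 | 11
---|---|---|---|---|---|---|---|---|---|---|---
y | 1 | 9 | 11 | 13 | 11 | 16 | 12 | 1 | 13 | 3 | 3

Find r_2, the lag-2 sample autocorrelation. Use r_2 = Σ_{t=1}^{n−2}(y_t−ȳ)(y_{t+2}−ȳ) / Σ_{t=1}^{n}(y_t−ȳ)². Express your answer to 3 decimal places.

Mean ȳ = (1 + 9 + 11 + 13 + 11 + 16 + 12 + 1 + 13 + 3 + 3)/11 = 8.4545
Numerator Σ_{t=1}^{9}(y_t−ȳ)(y_{t+2}−ȳ) = 9.0413
Denominator Σ(y_t−ȳ)² = 294.7273
r_2 = 9.0413 / 294.7273 = 0.031

0.031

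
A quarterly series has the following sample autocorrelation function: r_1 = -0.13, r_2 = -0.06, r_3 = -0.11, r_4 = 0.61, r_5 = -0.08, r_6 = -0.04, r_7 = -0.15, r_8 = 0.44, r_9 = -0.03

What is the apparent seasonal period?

The largest autocorrelation is r_4 = 0.61, with a weaker echo at lag 8 (0.44); the remaining lags stay at or below -0.03.
The dominant spike at lag 4 indicates a seasonal period of 4.

4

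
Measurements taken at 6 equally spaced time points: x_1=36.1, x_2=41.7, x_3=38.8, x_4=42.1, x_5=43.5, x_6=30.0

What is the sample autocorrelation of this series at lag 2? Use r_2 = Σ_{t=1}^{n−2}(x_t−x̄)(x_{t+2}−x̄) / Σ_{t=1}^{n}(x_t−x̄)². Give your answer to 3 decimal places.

Mean x̄ = (36.1 + 41.7 + 38.8 + 42.1 + 43.5 + 30.0)/6 = 38.7000
Σ(x_t−x̄)(x_{t+2}−x̄) = (-0.2600) + (10.2000) + (0.4800) + (-29.5800) = -19.1600
Denominator Σ(x_t−x̄)² = 126.0600
r_2 = -19.1600 / 126.0600 = -0.152

-0.152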